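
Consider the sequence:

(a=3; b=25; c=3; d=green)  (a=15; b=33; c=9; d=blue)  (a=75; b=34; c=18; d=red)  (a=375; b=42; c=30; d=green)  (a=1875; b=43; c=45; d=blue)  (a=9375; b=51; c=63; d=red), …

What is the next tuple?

(a=46875; b=52; c=84; d=green)

A: 3, 15, 75, 375, 1875, 9375 → 46875 (×5 each step).
B — alternating steps +8, +1, +8, +1, …: 25, 33, 34, 42, 43, 51 → 52.
C: differences are 6, 9, 12, … (increasing by 3 each time), so 3, 9, 18, 30, 45, 63 → 84.
D: repeats green → blue → red; green, blue, red, green, blue, red → green.
So the next tuple is (a=46875; b=52; c=84; d=green).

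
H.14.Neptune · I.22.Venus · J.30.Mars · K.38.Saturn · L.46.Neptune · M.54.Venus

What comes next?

For the letter, letters move forward 1 place in the alphabet: H, I, J, K, L, M → N.
For the second component, +8 each step: 14, 22, 30, 38, 46, 54 → 62.
Planet: repeats Neptune → Venus → Mars → Saturn; Neptune, Venus, Mars, Saturn, Neptune, Venus → Mars.
Combining the parts gives N.62.Mars.

N.62.Mars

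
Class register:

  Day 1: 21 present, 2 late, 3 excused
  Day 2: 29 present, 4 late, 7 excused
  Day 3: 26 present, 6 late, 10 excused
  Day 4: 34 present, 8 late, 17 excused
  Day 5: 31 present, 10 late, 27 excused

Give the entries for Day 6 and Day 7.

Present: alternating steps +8, −3, +8, −3, …; 21, 29, 26, 34, 31 → 39 → 36.
Late goes 2, 4, 6, 8, 10 → 12 → 14 (+2 each step).
Excused: each term is the sum of the two before it; 3, 7, 10, 17, 27 → 44 → 71.
So the next two lines are 39 present, 12 late, 44 excused and 36 present, 14 late, 71 excused.

39 present, 12 late, 44 excused; 36 present, 14 late, 71 excused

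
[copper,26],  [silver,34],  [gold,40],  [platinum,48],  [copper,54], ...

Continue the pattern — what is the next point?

[silver,62]

Metal: repeats copper → silver → gold → platinum, so copper, silver, gold, platinum, copper → silver.
Second component: alternating steps +8, +6, +8, +6, …; 26, 34, 40, 48, 54 → 62.
Combining the parts gives [silver,62].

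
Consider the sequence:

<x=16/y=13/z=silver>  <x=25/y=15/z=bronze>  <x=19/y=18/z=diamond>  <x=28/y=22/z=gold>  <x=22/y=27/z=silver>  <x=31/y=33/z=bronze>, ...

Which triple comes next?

X — alternating steps +9, −6, +9, −6, …: 16, 25, 19, 28, 22, 31 → 25.
Y: 13, 15, 18, 22, 27, 33 → 40 (differences are 2, 3, 4, … (increasing by 1 each time)).
Z goes silver, bronze, diamond, gold, silver, bronze → diamond (repeats silver → bronze → diamond → gold).
So the next triple is <x=25/y=40/z=diamond>.

<x=25/y=40/z=diamond>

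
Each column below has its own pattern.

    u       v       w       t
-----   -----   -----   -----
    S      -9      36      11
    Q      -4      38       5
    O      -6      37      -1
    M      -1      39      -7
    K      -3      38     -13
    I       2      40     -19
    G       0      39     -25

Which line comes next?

E  5  41  -31

Column u: letters move back 2 places in the alphabet; S, Q, O, M, K, I, G → E.
Column v: alternating steps +5, −2, +5, −2, …; -9, -4, -6, -1, -3, 2, 0 → 5.
Column w goes 36, 38, 37, 39, 38, 40, 39 → 41 (alternating steps +2, −1, +2, −1, …).
Column t: 11, 5, -1, -7, -13, -19, -25 → -31 (−6 each step).
So the next line is E  5  41  -31.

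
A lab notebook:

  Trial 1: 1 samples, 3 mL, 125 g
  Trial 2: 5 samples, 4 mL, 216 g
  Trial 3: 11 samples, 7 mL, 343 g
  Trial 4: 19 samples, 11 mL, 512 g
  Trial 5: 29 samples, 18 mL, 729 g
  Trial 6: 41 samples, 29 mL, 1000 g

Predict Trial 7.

Samples: 1, 5, 11, 19, 29, 41 → 55 (differences are 4, 6, 8, … (increasing by 2 each time)).
ML: 3, 4, 7, 11, 18, 29 → 47 (each term is the sum of the two before it).
G — perfect cubes: 5³, 6³, 7³, …: 125, 216, 343, 512, 729, 1000 → 1331.
Combining the parts gives 55 samples, 47 mL, 1331 g.

55 samples, 47 mL, 1331 g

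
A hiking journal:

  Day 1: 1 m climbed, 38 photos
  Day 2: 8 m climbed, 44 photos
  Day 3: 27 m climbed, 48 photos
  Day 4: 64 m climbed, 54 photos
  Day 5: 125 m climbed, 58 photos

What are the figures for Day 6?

216 m climbed, 64 photos

M climbed goes 1, 8, 27, 64, 125 → 216 (perfect cubes: 1³, 2³, 3³, …).
Photos: 38, 44, 48, 54, 58 → 64 (alternating steps +6, +4, +6, +4, …).
Combining the parts gives 216 m climbed, 64 photos.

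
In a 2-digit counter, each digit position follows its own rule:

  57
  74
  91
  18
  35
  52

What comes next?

First digit — +2 each step, mod 10: 5, 7, 9, 1, 3, 5 → 7.
Second digit goes 7, 4, 1, 8, 5, 2 → 9 (−3 each step, mod 10).
So the next tag is 79.

79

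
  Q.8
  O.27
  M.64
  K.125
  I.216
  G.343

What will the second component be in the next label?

512

Second component goes 8, 27, 64, 125, 216, 343 → 512 (perfect cubes: 2³, 3³, 4³, …).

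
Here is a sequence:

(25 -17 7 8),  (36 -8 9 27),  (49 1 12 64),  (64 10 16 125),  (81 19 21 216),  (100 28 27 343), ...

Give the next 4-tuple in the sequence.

First entry: perfect squares: 5², 6², 7², …, so 25, 36, 49, 64, 81, 100 → 121.
Second entry goes -17, -8, 1, 10, 19, 28 → 37 (+9 each step).
Third entry goes 7, 9, 12, 16, 21, 27 → 34 (differences are 2, 3, 4, … (increasing by 1 each time)).
Fourth entry goes 8, 27, 64, 125, 216, 343 → 512 (perfect cubes: 2³, 3³, 4³, …).
Combining the parts gives (121 37 34 512).

(121 37 34 512)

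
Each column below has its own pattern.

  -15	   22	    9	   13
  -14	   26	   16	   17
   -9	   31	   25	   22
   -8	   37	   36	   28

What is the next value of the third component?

49

Third component goes 9, 16, 25, 36 → 49 (perfect squares: 3², 4², 5², …).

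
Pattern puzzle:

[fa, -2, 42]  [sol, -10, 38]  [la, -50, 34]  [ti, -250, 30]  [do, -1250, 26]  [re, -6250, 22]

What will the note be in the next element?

Note: runs through the solfège scale do→ti, so fa, sol, la, ti, do, re → mi.

mi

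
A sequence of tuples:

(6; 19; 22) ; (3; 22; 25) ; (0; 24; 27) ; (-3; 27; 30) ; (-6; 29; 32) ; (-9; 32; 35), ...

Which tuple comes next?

(-12; 34; 37)

First entry: 6, 3, 0, -3, -6, -9 → -12 (−3 each step).
For the second entry, alternating steps +3, +2, +3, +2, …: 19, 22, 24, 27, 29, 32 → 34.
For the third entry, always 3 more than the second entry: 22, 25, 27, 30, 32, 35 → 37.
So the next tuple is (-12; 34; 37).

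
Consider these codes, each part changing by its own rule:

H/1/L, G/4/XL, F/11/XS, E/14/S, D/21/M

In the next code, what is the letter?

C

Letter: H, G, F, E, D → C (letters move back 1 place in the alphabet).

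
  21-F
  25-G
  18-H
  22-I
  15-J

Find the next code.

For the first component, alternating steps +4, −7, +4, −7, …: 21, 25, 18, 22, 15 → 19.
Letter: F, G, H, I, J → K (letters move forward 1 place in the alphabet).
So the next code is 19-K.

19-K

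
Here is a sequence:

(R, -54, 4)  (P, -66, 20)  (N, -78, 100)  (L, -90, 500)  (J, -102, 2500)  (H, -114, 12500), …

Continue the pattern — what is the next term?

(F, -126, 62500)

Letter: R, P, N, L, J, H → F (letters move back 2 places in the alphabet).
Second coordinate — −12 each step: -54, -66, -78, -90, -102, -114 → -126.
Third coordinate: ×5 each step; 4, 20, 100, 500, 2500, 12500 → 62500.
Putting it together: (F, -126, 62500).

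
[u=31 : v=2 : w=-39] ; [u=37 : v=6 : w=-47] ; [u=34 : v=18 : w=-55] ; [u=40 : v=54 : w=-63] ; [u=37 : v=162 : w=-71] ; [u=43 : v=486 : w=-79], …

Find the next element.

U goes 31, 37, 34, 40, 37, 43 → 40 (alternating steps +6, −3, +6, −3, …).
V: ×3 each step, so 2, 6, 18, 54, 162, 486 → 1458.
W: -39, -47, -55, -63, -71, -79 → -87 (−8 each step).
Combining the parts gives [u=40 : v=1458 : w=-87].

[u=40 : v=1458 : w=-87]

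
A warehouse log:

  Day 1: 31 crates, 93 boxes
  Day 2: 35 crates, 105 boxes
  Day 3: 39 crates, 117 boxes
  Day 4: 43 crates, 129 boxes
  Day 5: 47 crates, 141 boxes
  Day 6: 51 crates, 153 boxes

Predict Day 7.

55 crates, 165 boxes

Crates — +4 each step: 31, 35, 39, 43, 47, 51 → 55.
Boxes: always 3 × the crates; 93, 105, 117, 129, 141, 153 → 165.
So the next record is 55 crates, 165 boxes.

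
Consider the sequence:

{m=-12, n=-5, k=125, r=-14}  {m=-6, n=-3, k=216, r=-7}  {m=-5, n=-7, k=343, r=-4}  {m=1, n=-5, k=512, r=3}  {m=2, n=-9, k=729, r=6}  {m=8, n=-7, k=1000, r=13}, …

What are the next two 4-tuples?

M: -12, -6, -5, 1, 2, 8 → 9 → 15 (alternating steps +6, +1, +6, +1, …).
For the n, alternating steps +2, −4, +2, −4, …: -5, -3, -7, -5, -9, -7 → -11 → -9.
K: 125, 216, 343, 512, 729, 1000 → 1331 → 1728 (perfect cubes: 5³, 6³, 7³, …).
R — alternating steps +7, +3, +7, +3, …: -14, -7, -4, 3, 6, 13 → 16 → 23.
Putting the parts together: {m=9, n=-11, k=1331, r=16} and then {m=15, n=-9, k=1728, r=23}.

{m=9, n=-11, k=1331, r=16}, {m=15, n=-9, k=1728, r=23}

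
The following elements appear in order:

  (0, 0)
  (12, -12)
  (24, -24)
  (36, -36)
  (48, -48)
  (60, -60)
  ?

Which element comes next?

(72, -72)

First part: +12 each step; 0, 12, 24, 36, 48, 60 → 72.
Second part: 0, -12, -24, -36, -48, -60 → -72 (always the negative of the first part).
So the next element is (72, -72).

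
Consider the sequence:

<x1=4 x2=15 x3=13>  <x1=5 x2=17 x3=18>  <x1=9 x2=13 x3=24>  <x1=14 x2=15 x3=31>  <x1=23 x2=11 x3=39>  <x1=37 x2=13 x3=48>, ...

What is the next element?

X1: each term is the sum of the two before it, so 4, 5, 9, 14, 23, 37 → 60.
X2: 15, 17, 13, 15, 11, 13 → 9 (alternating steps +2, −4, +2, −4, …).
X3: 13, 18, 24, 31, 39, 48 → 58 (differences are 5, 6, 7, … (increasing by 1 each time)).
Combining the parts gives <x1=60 x2=9 x3=58>.

<x1=60 x2=9 x3=58>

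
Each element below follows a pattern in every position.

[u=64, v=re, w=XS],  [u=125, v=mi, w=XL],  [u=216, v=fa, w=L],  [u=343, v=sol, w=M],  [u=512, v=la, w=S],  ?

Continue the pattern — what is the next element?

U: 64, 125, 216, 343, 512 → 729 (perfect cubes: 4³, 5³, 6³, …).
V — runs through the solfège scale do→ti: re, mi, fa, sol, la → ti.
For the w, runs backward through clothing sizes XS→XL: XS, XL, L, M, S → XS.
So the next element is [u=729, v=ti, w=XS].

[u=729, v=ti, w=XS]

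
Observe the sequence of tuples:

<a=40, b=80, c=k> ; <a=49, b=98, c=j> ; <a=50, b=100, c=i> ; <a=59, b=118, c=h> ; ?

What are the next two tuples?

<a=60, b=120, c=g>, <a=69, b=138, c=f>

A: alternating steps +9, +1, +9, +1, …, so 40, 49, 50, 59 → 60 → 69.
B — always 2 × the a: 80, 98, 100, 118 → 120 → 138.
C: letters move back 1 place in the alphabet; k, j, i, h → g → f.
Putting the parts together: <a=60, b=120, c=g> and then <a=69, b=138, c=f>.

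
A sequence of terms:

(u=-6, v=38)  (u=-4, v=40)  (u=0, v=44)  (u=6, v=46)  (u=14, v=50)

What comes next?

(u=24, v=52)

For the u, differences are 2, 4, 6, … (increasing by 2 each time): -6, -4, 0, 6, 14 → 24.
V — alternating steps +2, +4, +2, +4, …: 38, 40, 44, 46, 50 → 52.
Combining the parts gives (u=24, v=52).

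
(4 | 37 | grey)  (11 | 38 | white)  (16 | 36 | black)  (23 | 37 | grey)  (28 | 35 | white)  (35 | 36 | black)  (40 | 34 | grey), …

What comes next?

(47 | 35 | white)

First slot: alternating steps +7, +5, +7, +5, …, so 4, 11, 16, 23, 28, 35, 40 → 47.
Second slot: alternating steps +1, −2, +1, −2, …, so 37, 38, 36, 37, 35, 36, 34 → 35.
Shade: repeats grey → white → black; grey, white, black, grey, white, black, grey → white.
So the next triple is (47 | 35 | white).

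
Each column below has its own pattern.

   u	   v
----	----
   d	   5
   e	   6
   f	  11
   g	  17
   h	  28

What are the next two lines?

Column u — letters move forward 1 place in the alphabet: d, e, f, g, h → i → j.
Column v goes 5, 6, 11, 17, 28 → 45 → 73 (each term is the sum of the two before it).
Putting the parts together: i  45 and then j  73.

i  45; j  73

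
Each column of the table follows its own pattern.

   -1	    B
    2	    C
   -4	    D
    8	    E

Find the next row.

-16  F

First component: -1, 2, -4, 8 → -16 (×(-2) each step).
Letter: letters move forward 1 place in the alphabet; B, C, D, E → F.
So the next row is -16  F.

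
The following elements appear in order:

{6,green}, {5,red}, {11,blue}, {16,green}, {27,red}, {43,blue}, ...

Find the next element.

{70,green}

First component goes 6, 5, 11, 16, 27, 43 → 70 (each term is the sum of the two before it).
Colour goes green, red, blue, green, red, blue → green (repeats green → red → blue).
Combining the parts gives {70,green}.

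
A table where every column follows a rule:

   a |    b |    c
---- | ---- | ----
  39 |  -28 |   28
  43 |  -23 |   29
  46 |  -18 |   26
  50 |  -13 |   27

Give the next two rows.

53  -8  24; 57  -3  25

Column a: alternating steps +4, +3, +4, +3, …; 39, 43, 46, 50 → 53 → 57.
Column b: +5 each step, so -28, -23, -18, -13 → -8 → -3.
Column c goes 28, 29, 26, 27 → 24 → 25 (alternating steps +1, −3, +1, −3, …).
So the next two rows are 53  -8  24 and 57  -3  25.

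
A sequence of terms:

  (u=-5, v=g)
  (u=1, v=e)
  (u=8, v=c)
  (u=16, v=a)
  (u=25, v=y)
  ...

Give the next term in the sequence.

(u=35, v=w)

U: -5, 1, 8, 16, 25 → 35 (differences are 6, 7, 8, … (increasing by 1 each time)).
V: letters move back 2 places in the alphabet, wrapping A→Z; g, e, c, a, y → w.
Putting it together: (u=35, v=w).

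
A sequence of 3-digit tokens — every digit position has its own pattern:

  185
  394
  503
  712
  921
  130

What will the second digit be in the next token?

4

Second digit — +1 each step, mod 10: 8, 9, 0, 1, 2, 3 → 4.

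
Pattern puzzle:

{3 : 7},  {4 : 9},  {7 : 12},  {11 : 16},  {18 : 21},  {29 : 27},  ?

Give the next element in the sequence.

{47 : 34}

First value: each term is the sum of the two before it; 3, 4, 7, 11, 18, 29 → 47.
Second value — differences are 2, 3, 4, … (increasing by 1 each time): 7, 9, 12, 16, 21, 27 → 34.
So the next element is {47 : 34}.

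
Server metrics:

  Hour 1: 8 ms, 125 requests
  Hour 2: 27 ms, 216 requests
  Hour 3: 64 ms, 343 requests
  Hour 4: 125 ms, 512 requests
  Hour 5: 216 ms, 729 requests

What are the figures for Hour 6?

343 ms, 1000 requests

Ms: perfect cubes: 2³, 3³, 4³, …; 8, 27, 64, 125, 216 → 343.
Requests: 125, 216, 343, 512, 729 → 1000 (perfect cubes: 5³, 6³, 7³, …).
Combining the parts gives 343 ms, 1000 requests.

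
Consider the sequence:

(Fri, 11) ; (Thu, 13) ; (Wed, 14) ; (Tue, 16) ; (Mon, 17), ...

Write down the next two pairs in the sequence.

(Sun, 19), (Sat, 20)

Day — runs backward through the weekdays Mon→Sun: Fri, Thu, Wed, Tue, Mon → Sun → Sat.
Second component: 11, 13, 14, 16, 17 → 19 → 20 (alternating steps +2, +1, +2, +1, …).
So the next two pairs are (Sun, 19) and (Sat, 20).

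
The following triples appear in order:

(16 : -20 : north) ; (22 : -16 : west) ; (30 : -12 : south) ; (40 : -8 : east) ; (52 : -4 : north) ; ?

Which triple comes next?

First entry: differences are 6, 8, 10, … (increasing by 2 each time); 16, 22, 30, 40, 52 → 66.
Second entry: -20, -16, -12, -8, -4 → 0 (+4 each step).
Direction: repeats north → west → south → east, so north, west, south, east, north → west.
So the next triple is (66 : 0 : west).

(66 : 0 : west)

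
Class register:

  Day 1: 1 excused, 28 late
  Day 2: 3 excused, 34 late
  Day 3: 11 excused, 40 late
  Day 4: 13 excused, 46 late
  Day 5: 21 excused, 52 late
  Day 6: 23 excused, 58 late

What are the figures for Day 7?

Excused: 1, 3, 11, 13, 21, 23 → 31 (alternating steps +2, +8, +2, +8, …).
For the late, +6 each step: 28, 34, 40, 46, 52, 58 → 64.
Putting it together: 31 excused, 64 late.

31 excused, 64 late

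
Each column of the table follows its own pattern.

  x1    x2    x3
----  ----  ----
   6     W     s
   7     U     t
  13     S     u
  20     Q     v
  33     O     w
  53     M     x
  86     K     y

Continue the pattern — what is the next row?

Column x1 — each term is the sum of the two before it: 6, 7, 13, 20, 33, 53, 86 → 139.
Column x2: letters move back 2 places in the alphabet, so W, U, S, Q, O, M, K → I.
Column x3: letters move forward 1 place in the alphabet; s, t, u, v, w, x, y → z.
Putting it together: 139  I  z.

139  I  z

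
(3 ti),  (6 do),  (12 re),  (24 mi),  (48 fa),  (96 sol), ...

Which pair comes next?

(192 la)

For the first entry, ×2 each step: 3, 6, 12, 24, 48, 96 → 192.
Note: ti, do, re, mi, fa, sol → la (runs through the solfège scale do→ti).
Putting it together: (192 la).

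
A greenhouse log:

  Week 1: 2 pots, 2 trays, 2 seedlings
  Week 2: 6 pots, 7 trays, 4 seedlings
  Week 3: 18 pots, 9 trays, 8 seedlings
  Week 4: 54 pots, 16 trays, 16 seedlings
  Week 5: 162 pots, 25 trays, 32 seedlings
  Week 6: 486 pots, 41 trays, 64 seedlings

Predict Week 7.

Pots goes 2, 6, 18, 54, 162, 486 → 1458 (×3 each step).
For the trays, each term is the sum of the two before it: 2, 7, 9, 16, 25, 41 → 66.
Seedlings: ×2 each step, so 2, 4, 8, 16, 32, 64 → 128.
Combining the parts gives 1458 pots, 66 trays, 128 seedlings.

1458 pots, 66 trays, 128 seedlings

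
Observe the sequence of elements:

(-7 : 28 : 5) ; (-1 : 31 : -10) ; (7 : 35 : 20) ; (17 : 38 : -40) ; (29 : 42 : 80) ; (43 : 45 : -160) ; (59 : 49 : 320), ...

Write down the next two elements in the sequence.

First entry — differences are 6, 8, 10, … (increasing by 2 each time): -7, -1, 7, 17, 29, 43, 59 → 77 → 97.
For the second entry, alternating steps +3, +4, +3, +4, …: 28, 31, 35, 38, 42, 45, 49 → 52 → 56.
Third entry goes 5, -10, 20, -40, 80, -160, 320 → -640 → 1280 (×(-2) each step).
So the next two elements are (77 : 52 : -640) and (97 : 56 : 1280).

(77 : 52 : -640), (97 : 56 : 1280)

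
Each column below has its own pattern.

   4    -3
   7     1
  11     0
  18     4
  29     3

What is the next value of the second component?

7

For the second component, alternating steps +4, −1, +4, −1, …: -3, 1, 0, 4, 3 → 7.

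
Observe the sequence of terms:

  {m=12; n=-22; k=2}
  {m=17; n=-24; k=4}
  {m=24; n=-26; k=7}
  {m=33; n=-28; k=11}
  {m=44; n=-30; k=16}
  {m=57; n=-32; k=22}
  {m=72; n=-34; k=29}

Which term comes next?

{m=89; n=-36; k=37}

For the m, differences are 5, 7, 9, … (increasing by 2 each time): 12, 17, 24, 33, 44, 57, 72 → 89.
N goes -22, -24, -26, -28, -30, -32, -34 → -36 (−2 each step).
K: differences are 2, 3, 4, … (increasing by 1 each time), so 2, 4, 7, 11, 16, 22, 29 → 37.
So the next term is {m=89; n=-36; k=37}.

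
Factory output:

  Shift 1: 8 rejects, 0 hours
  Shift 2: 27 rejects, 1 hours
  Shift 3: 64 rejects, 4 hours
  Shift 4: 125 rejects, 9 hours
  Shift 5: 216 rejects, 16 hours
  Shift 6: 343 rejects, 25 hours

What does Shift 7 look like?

512 rejects, 36 hours

Rejects: perfect cubes: 2³, 3³, 4³, …, so 8, 27, 64, 125, 216, 343 → 512.
Hours — differences are 1, 3, 5, … (increasing by 2 each time): 0, 1, 4, 9, 16, 25 → 36.
Putting it together: 512 rejects, 36 hours.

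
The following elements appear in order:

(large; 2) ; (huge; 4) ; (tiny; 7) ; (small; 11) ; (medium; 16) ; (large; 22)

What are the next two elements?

(huge; 29), (tiny; 37)

Size: repeats large → huge → tiny → small → medium; large, huge, tiny, small, medium, large → huge → tiny.
Second slot: differences are 2, 3, 4, … (increasing by 1 each time), so 2, 4, 7, 11, 16, 22 → 29 → 37.
Putting the parts together: (huge; 29) and then (tiny; 37).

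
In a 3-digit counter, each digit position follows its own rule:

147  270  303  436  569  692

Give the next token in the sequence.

For the first digit, +1 each step, mod 10: 1, 2, 3, 4, 5, 6 → 7.
For the second digit, +3 each step, mod 10: 4, 7, 0, 3, 6, 9 → 2.
Third digit: +3 each step, mod 10, so 7, 0, 3, 6, 9, 2 → 5.
So the next token is 725.

725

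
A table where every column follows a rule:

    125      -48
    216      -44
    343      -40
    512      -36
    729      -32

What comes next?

1000  -28

First component: 125, 216, 343, 512, 729 → 1000 (perfect cubes: 5³, 6³, 7³, …).
For the second component, +4 each step: -48, -44, -40, -36, -32 → -28.
Combining the parts gives 1000  -28.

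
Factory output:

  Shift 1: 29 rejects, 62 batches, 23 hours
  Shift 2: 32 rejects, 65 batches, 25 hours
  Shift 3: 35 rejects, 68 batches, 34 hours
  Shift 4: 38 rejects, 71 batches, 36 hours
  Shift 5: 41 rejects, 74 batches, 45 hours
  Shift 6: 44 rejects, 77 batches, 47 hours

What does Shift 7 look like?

Rejects: +3 each step, so 29, 32, 35, 38, 41, 44 → 47.
Batches goes 62, 65, 68, 71, 74, 77 → 80 (+3 each step).
For the hours, alternating steps +2, +9, +2, +9, …: 23, 25, 34, 36, 45, 47 → 56.
Combining the parts gives 47 rejects, 80 batches, 56 hours.

47 rejects, 80 batches, 56 hours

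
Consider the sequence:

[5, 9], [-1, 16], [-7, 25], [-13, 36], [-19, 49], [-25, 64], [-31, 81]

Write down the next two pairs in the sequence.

First component — −6 each step: 5, -1, -7, -13, -19, -25, -31 → -37 → -43.
Second component goes 9, 16, 25, 36, 49, 64, 81 → 100 → 121 (perfect squares: 3², 4², 5², …).
So the next two pairs are [-37, 100] and [-43, 121].

[-37, 100], [-43, 121]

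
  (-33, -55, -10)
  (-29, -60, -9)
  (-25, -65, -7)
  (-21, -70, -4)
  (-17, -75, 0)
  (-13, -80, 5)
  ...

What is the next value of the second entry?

For the first entry, +4 each step: -33, -29, -25, -21, -17, -13 → -9.
For the second entry, −5 each step: -55, -60, -65, -70, -75, -80 → -85.
Third entry — differences are 1, 2, 3, … (increasing by 1 each time): -10, -9, -7, -4, 0, 5 → 11.

-85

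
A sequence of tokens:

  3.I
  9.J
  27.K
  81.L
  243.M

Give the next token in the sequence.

729.N

First component — ×3 each step: 3, 9, 27, 81, 243 → 729.
For the letter, letters move forward 1 place in the alphabet: I, J, K, L, M → N.
So the next token is 729.N.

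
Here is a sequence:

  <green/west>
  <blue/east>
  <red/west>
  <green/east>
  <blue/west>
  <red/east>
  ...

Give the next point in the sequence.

<green/west>

Colour: green, blue, red, green, blue, red → green (repeats green → blue → red).
Direction — alternates west ↔ east: west, east, west, east, west, east → west.
Putting it together: <green/west>.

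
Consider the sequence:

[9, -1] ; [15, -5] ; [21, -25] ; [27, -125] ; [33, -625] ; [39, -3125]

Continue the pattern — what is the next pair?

[45, -15625]

First coordinate: +6 each step; 9, 15, 21, 27, 33, 39 → 45.
For the second coordinate, ×5 each step: -1, -5, -25, -125, -625, -3125 → -15625.
Combining the parts gives [45, -15625].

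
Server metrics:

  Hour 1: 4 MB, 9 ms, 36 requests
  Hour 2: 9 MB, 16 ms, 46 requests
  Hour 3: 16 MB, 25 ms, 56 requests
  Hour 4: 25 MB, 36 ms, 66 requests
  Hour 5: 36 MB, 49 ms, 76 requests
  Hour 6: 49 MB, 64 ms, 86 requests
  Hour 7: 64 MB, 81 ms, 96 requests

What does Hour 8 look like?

81 MB, 100 ms, 106 requests

MB: 4, 9, 16, 25, 36, 49, 64 → 81 (perfect squares: 2², 3², 4², …).
Ms: perfect squares: 3², 4², 5², …; 9, 16, 25, 36, 49, 64, 81 → 100.
Requests: +10 each step, so 36, 46, 56, 66, 76, 86, 96 → 106.
Putting it together: 81 MB, 100 ms, 106 requests.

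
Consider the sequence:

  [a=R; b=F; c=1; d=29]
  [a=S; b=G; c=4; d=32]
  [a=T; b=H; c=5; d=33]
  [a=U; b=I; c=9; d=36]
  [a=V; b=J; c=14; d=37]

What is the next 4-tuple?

[a=W; b=K; c=23; d=40]

A goes R, S, T, U, V → W (letters move forward 1 place in the alphabet).
B — letters move forward 1 place in the alphabet: F, G, H, I, J → K.
C — each term is the sum of the two before it: 1, 4, 5, 9, 14 → 23.
For the d, alternating steps +3, +1, +3, +1, …: 29, 32, 33, 36, 37 → 40.
Putting it together: [a=W; b=K; c=23; d=40].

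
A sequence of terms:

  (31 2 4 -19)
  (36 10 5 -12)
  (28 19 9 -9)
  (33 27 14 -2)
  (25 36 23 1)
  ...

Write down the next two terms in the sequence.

For the first component, alternating steps +5, −8, +5, −8, …: 31, 36, 28, 33, 25 → 30 → 22.
Second component: alternating steps +8, +9, +8, +9, …; 2, 10, 19, 27, 36 → 44 → 53.
Third component: 4, 5, 9, 14, 23 → 37 → 60 (each term is the sum of the two before it).
Fourth component: alternating steps +7, +3, +7, +3, …; -19, -12, -9, -2, 1 → 8 → 11.
Putting the parts together: (30 44 37 8) and then (22 53 60 11).

(30 44 37 8), (22 53 60 11)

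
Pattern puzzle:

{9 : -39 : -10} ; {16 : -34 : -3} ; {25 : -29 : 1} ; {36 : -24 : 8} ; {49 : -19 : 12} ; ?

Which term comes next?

{64 : -14 : 19}

First value: perfect squares: 3², 4², 5², …; 9, 16, 25, 36, 49 → 64.
Second value: +5 each step, so -39, -34, -29, -24, -19 → -14.
Third value: alternating steps +7, +4, +7, +4, …; -10, -3, 1, 8, 12 → 19.
So the next term is {64 : -14 : 19}.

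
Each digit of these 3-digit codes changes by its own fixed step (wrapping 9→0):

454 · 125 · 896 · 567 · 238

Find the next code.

909

First digit: −3 each step, mod 10, so 4, 1, 8, 5, 2 → 9.
Second digit — −3 each step, mod 10: 5, 2, 9, 6, 3 → 0.
For the third digit, +1 each step, mod 10: 4, 5, 6, 7, 8 → 9.
Combining the parts gives 909.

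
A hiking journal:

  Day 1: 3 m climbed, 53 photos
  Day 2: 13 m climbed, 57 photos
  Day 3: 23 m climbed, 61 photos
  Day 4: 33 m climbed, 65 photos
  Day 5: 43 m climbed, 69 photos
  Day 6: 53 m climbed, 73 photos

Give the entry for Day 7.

For the m climbed, +10 each step: 3, 13, 23, 33, 43, 53 → 63.
For the photos, +4 each step: 53, 57, 61, 65, 69, 73 → 77.
So the next record is 63 m climbed, 77 photos.

63 m climbed, 77 photos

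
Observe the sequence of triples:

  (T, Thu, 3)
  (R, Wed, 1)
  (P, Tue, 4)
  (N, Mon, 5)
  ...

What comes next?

For the letter, letters move back 2 places in the alphabet: T, R, P, N → L.
For the day, runs backward through the weekdays Mon→Sun: Thu, Wed, Tue, Mon → Sun.
Third slot: 3, 1, 4, 5 → 9 (each term is the sum of the two before it).
Combining the parts gives (L, Sun, 9).

(L, Sun, 9)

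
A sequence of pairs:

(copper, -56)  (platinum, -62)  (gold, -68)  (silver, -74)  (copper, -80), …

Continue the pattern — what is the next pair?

(platinum, -86)

Metal goes copper, platinum, gold, silver, copper → platinum (repeats copper → platinum → gold → silver).
Second value goes -56, -62, -68, -74, -80 → -86 (−6 each step).
Combining the parts gives (platinum, -86).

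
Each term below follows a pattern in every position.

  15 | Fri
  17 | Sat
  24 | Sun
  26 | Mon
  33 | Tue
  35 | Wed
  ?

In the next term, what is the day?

Thu

First coordinate: alternating steps +2, +7, +2, +7, …, so 15, 17, 24, 26, 33, 35 → 42.
Day: runs through the weekdays Mon→Sun; Fri, Sat, Sun, Mon, Tue, Wed → Thu.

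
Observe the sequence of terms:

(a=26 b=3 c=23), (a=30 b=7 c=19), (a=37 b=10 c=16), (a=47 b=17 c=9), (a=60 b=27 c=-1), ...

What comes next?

(a=76 b=44 c=-18)

A goes 26, 30, 37, 47, 60 → 76 (differences are 4, 7, 10, … (increasing by 3 each time)).
B goes 3, 7, 10, 17, 27 → 44 (each term is the sum of the two before it).
C: together with the b always sums to 26; 23, 19, 16, 9, -1 → -18.
Putting it together: (a=76 b=44 c=-18).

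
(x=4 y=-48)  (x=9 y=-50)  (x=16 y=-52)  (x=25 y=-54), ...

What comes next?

(x=36 y=-56)

X: perfect squares: 2², 3², 4², …, so 4, 9, 16, 25 → 36.
For the y, −2 each step: -48, -50, -52, -54 → -56.
Putting it together: (x=36 y=-56).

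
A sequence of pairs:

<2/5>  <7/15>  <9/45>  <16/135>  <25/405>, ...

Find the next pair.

<41/1215>

First slot — each term is the sum of the two before it: 2, 7, 9, 16, 25 → 41.
For the second slot, ×3 each step: 5, 15, 45, 135, 405 → 1215.
So the next pair is <41/1215>.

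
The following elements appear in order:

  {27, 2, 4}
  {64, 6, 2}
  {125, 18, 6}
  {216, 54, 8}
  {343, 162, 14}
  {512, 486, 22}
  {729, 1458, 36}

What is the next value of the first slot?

1000

First slot goes 27, 64, 125, 216, 343, 512, 729 → 1000 (perfect cubes: 3³, 4³, 5³, …).
Second slot — ×3 each step: 2, 6, 18, 54, 162, 486, 1458 → 4374.
Third slot — each term is the sum of the two before it: 4, 2, 6, 8, 14, 22, 36 → 58.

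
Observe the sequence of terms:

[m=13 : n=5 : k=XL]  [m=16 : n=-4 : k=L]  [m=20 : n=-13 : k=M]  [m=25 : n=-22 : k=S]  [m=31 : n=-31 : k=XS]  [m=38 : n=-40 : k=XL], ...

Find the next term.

M: differences are 3, 4, 5, … (increasing by 1 each time); 13, 16, 20, 25, 31, 38 → 46.
N: −9 each step; 5, -4, -13, -22, -31, -40 → -49.
K: repeats XL → L → M → S → XS; XL, L, M, S, XS, XL → L.
Putting it together: [m=46 : n=-49 : k=L].

[m=46 : n=-49 : k=L]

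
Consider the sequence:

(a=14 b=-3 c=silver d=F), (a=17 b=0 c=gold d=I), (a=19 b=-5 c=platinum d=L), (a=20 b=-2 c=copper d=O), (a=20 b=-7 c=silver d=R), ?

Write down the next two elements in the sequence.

A: 14, 17, 19, 20, 20 → 19 → 17 (differences are 3, 2, 1, … (decreasing by 1 each time)).
B — alternating steps +3, −5, +3, −5, …: -3, 0, -5, -2, -7 → -4 → -9.
C: repeats silver → gold → platinum → copper, so silver, gold, platinum, copper, silver → gold → platinum.
For the d, letters move forward 3 places in the alphabet: F, I, L, O, R → U → X.
Putting the parts together: (a=19 b=-4 c=gold d=U) and then (a=17 b=-9 c=platinum d=X).

(a=19 b=-4 c=gold d=U), (a=17 b=-9 c=platinum d=X)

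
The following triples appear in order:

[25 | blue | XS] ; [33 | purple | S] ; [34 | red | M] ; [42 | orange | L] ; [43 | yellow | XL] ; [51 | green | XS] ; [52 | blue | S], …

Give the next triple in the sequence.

[60 | purple | M]

First entry: alternating steps +8, +1, +8, +1, …, so 25, 33, 34, 42, 43, 51, 52 → 60.
Colour goes blue, purple, red, orange, yellow, green, blue → purple (repeats blue → purple → red → orange → yellow → green).
Size: XS, S, M, L, XL, XS, S → M (repeats XS → S → M → L → XL).
So the next triple is [60 | purple | M].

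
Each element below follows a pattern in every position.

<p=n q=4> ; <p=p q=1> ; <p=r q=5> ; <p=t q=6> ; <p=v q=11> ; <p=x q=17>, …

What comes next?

P: letters move forward 2 places in the alphabet, so n, p, r, t, v, x → z.
Q: each term is the sum of the two before it; 4, 1, 5, 6, 11, 17 → 28.
So the next element is <p=z q=28>.

<p=z q=28>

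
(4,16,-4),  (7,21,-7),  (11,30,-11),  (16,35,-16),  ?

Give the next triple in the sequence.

(22,44,-22)

First value — differences are 3, 4, 5, … (increasing by 1 each time): 4, 7, 11, 16 → 22.
Second value — alternating steps +5, +9, +5, +9, …: 16, 21, 30, 35 → 44.
For the third value, always the negative of the first value: -4, -7, -11, -16 → -22.
Putting it together: (22,44,-22).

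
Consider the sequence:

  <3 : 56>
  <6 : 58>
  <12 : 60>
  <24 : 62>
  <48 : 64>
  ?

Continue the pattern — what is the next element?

<96 : 66>

First value: ×2 each step, so 3, 6, 12, 24, 48 → 96.
Second value goes 56, 58, 60, 62, 64 → 66 (+2 each step).
Putting it together: <96 : 66>.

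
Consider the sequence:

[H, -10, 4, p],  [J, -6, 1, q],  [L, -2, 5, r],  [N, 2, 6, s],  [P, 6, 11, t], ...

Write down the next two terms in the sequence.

First letter: letters move forward 2 places in the alphabet; H, J, L, N, P → R → T.
Second coordinate goes -10, -6, -2, 2, 6 → 10 → 14 (+4 each step).
Third coordinate — each term is the sum of the two before it: 4, 1, 5, 6, 11 → 17 → 28.
For the second letter, letters move forward 1 place in the alphabet: p, q, r, s, t → u → v.
Putting the parts together: [R, 10, 17, u] and then [T, 14, 28, v].

[R, 10, 17, u], [T, 14, 28, v]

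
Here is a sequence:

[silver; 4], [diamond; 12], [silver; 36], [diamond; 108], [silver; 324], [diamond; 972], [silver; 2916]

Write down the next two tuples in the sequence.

[diamond; 8748], [silver; 26244]

Rank: alternates silver ↔ diamond; silver, diamond, silver, diamond, silver, diamond, silver → diamond → silver.
Second value goes 4, 12, 36, 108, 324, 972, 2916 → 8748 → 26244 (×3 each step).
So the next two tuples are [diamond; 8748] and [silver; 26244].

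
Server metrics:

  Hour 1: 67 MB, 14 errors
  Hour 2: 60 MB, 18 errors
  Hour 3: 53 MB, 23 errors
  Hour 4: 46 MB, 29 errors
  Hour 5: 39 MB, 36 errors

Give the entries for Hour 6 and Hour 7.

32 MB, 44 errors; 25 MB, 53 errors

MB: 67, 60, 53, 46, 39 → 32 → 25 (−7 each step).
Errors: differences are 4, 5, 6, … (increasing by 1 each time); 14, 18, 23, 29, 36 → 44 → 53.
Putting the parts together: 32 MB, 44 errors and then 25 MB, 53 errors.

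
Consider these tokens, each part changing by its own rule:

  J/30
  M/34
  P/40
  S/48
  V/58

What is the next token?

Letter: letters move forward 3 places in the alphabet, so J, M, P, S, V → Y.
Second component: 30, 34, 40, 48, 58 → 70 (differences are 4, 6, 8, … (increasing by 2 each time)).
Combining the parts gives Y/70.

Y/70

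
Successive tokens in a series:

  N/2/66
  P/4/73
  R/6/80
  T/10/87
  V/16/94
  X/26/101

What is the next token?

Z/42/108

For the letter, letters move forward 2 places in the alphabet: N, P, R, T, V, X → Z.
Second component goes 2, 4, 6, 10, 16, 26 → 42 (each term is the sum of the two before it).
Third component goes 66, 73, 80, 87, 94, 101 → 108 (+7 each step).
Combining the parts gives Z/42/108.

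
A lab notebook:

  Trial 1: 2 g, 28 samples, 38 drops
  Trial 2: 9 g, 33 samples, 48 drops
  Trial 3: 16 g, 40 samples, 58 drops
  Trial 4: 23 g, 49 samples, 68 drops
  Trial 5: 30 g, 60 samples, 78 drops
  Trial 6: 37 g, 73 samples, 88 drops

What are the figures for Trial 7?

G: +7 each step, so 2, 9, 16, 23, 30, 37 → 44.
Samples — differences are 5, 7, 9, … (increasing by 2 each time): 28, 33, 40, 49, 60, 73 → 88.
For the drops, +10 each step: 38, 48, 58, 68, 78, 88 → 98.
Putting it together: 44 g, 88 samples, 98 drops.

44 g, 88 samples, 98 drops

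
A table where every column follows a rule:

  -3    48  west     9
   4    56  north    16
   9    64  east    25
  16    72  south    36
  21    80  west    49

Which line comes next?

28  88  north  64

First component: alternating steps +7, +5, +7, +5, …, so -3, 4, 9, 16, 21 → 28.
Second component — +8 each step: 48, 56, 64, 72, 80 → 88.
Direction: west, north, east, south, west → north (repeats west → north → east → south).
For the fourth component, perfect squares: 3², 4², 5², …: 9, 16, 25, 36, 49 → 64.
Putting it together: 28  88  north  64.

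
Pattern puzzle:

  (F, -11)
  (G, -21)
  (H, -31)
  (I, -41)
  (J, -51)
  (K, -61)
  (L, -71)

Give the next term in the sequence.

(M, -81)

Letter: F, G, H, I, J, K, L → M (letters move forward 1 place in the alphabet).
Second value: −10 each step; -11, -21, -31, -41, -51, -61, -71 → -81.
So the next term is (M, -81).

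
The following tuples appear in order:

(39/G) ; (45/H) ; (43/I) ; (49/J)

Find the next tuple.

(47/K)

First coordinate: 39, 45, 43, 49 → 47 (alternating steps +6, −2, +6, −2, …).
Letter — letters move forward 1 place in the alphabet: G, H, I, J → K.
Putting it together: (47/K).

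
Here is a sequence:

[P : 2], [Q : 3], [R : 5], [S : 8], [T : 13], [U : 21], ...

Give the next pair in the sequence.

Letter: P, Q, R, S, T, U → V (letters move forward 1 place in the alphabet).
For the second value, each term is the sum of the two before it: 2, 3, 5, 8, 13, 21 → 34.
So the next pair is [V : 34].

[V : 34]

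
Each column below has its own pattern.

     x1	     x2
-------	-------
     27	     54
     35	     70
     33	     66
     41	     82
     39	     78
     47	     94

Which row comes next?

Column x1 goes 27, 35, 33, 41, 39, 47 → 45 (alternating steps +8, −2, +8, −2, …).
Column x2 — always 2 × the column x1: 54, 70, 66, 82, 78, 94 → 90.
Combining the parts gives 45  90.

45  90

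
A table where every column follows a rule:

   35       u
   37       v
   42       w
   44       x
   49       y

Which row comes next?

51  z

First component goes 35, 37, 42, 44, 49 → 51 (alternating steps +2, +5, +2, +5, …).
Letter goes u, v, w, x, y → z (letters move forward 1 place in the alphabet).
Combining the parts gives 51  z.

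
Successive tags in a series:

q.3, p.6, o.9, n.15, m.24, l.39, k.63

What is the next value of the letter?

Letter — letters move back 1 place in the alphabet: q, p, o, n, m, l, k → j.

j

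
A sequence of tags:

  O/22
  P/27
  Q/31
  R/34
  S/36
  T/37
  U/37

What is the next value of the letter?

Letter: letters move forward 1 place in the alphabet, so O, P, Q, R, S, T, U → V.

V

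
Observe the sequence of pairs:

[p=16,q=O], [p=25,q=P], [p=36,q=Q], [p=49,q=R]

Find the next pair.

P goes 16, 25, 36, 49 → 64 (perfect squares: 4², 5², 6², …).
Q — letters move forward 1 place in the alphabet: O, P, Q, R → S.
So the next pair is [p=64,q=S].

[p=64,q=S]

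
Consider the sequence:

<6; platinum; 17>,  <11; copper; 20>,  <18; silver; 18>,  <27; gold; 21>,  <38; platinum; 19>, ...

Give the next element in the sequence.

First value — differences are 5, 7, 9, … (increasing by 2 each time): 6, 11, 18, 27, 38 → 51.
Metal: platinum, copper, silver, gold, platinum → copper (repeats platinum → copper → silver → gold).
Third value — alternating steps +3, −2, +3, −2, …: 17, 20, 18, 21, 19 → 22.
So the next element is <51; copper; 22>.

<51; copper; 22>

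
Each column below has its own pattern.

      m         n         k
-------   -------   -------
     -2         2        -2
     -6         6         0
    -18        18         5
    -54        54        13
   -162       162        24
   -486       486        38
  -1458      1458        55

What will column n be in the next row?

4374

Column n: 2, 6, 18, 54, 162, 486, 1458 → 4374 (×3 each step).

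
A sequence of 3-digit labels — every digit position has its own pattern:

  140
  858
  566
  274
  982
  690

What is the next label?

First digit goes 1, 8, 5, 2, 9, 6 → 3 (−3 each step, mod 10).
Second digit goes 4, 5, 6, 7, 8, 9 → 0 (+1 each step, mod 10).
Third digit: −2 each step, mod 10, so 0, 8, 6, 4, 2, 0 → 8.
So the next label is 308.

308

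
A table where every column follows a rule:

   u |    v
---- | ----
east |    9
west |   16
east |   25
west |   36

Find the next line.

Column u: alternates east ↔ west, so east, west, east, west → east.
Column v: perfect squares: 3², 4², 5², …; 9, 16, 25, 36 → 49.
So the next line is east  49.

east  49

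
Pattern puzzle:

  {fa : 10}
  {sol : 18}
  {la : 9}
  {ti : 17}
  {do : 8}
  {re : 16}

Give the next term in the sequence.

For the note, runs through the solfège scale do→ti: fa, sol, la, ti, do, re → mi.
Second part: alternating steps +8, −9, +8, −9, …, so 10, 18, 9, 17, 8, 16 → 7.
Combining the parts gives {mi : 7}.

{mi : 7}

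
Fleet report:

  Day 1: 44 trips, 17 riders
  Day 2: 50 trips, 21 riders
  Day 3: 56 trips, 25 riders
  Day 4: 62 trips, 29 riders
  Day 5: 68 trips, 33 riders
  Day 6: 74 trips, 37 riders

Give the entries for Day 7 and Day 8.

80 trips, 41 riders; 86 trips, 45 riders

Trips: +6 each step; 44, 50, 56, 62, 68, 74 → 80 → 86.
For the riders, +4 each step: 17, 21, 25, 29, 33, 37 → 41 → 45.
So the next two lines are 80 trips, 41 riders and 86 trips, 45 riders.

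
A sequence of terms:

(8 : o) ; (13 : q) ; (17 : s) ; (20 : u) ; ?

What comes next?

(22 : w)

First entry: differences are 5, 4, 3, … (decreasing by 1 each time); 8, 13, 17, 20 → 22.
For the letter, letters move forward 2 places in the alphabet: o, q, s, u → w.
Putting it together: (22 : w).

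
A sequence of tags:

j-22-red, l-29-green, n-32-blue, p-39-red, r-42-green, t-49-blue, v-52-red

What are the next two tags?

x-59-green then z-62-blue

Letter: letters move forward 2 places in the alphabet; j, l, n, p, r, t, v → x → z.
Second component: alternating steps +7, +3, +7, +3, …, so 22, 29, 32, 39, 42, 49, 52 → 59 → 62.
Colour — repeats red → green → blue: red, green, blue, red, green, blue, red → green → blue.
Putting the parts together: x-59-green and then z-62-blue.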